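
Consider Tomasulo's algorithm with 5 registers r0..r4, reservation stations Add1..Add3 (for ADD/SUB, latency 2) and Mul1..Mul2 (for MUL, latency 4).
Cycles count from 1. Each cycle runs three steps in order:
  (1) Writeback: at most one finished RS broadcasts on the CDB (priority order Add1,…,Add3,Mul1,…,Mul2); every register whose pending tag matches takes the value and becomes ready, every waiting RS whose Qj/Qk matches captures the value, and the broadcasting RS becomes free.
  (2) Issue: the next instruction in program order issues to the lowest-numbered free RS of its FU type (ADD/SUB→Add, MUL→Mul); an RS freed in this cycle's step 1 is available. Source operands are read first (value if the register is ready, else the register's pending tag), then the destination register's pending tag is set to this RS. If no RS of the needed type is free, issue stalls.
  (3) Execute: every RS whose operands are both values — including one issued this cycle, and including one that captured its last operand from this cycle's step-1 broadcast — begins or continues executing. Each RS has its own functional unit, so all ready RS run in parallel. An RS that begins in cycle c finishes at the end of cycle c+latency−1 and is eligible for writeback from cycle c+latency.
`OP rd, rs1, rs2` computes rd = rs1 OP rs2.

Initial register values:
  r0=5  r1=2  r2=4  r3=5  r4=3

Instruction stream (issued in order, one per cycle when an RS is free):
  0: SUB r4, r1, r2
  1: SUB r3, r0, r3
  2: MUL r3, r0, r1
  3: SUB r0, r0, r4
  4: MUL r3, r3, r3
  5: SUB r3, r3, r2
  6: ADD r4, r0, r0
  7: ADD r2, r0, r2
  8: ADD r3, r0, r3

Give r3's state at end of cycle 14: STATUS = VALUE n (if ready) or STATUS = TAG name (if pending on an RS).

  c1: issue SUB r4<-Add1  regs: r0:5,r1:2,r2:4,r3:5,r4:Add1
  c2: issue SUB r3<-Add2  regs: r0:5,r1:2,r2:4,r3:Add2,r4:Add1
  c3: CDB Add1=-2; issue MUL r3<-Mul1  regs: r0:5,r1:2,r2:4,r3:Mul1,r4:-2
  c4: CDB Add2=0; issue SUB r0<-Add1  regs: r0:Add1,r1:2,r2:4,r3:Mul1,r4:-2
  c5: issue MUL r3<-Mul2  regs: r0:Add1,r1:2,r2:4,r3:Mul2,r4:-2
  c6: CDB Add1=7; issue SUB r3<-Add1  regs: r0:7,r1:2,r2:4,r3:Add1,r4:-2
  c7: CDB Mul1=10; issue ADD r4<-Add2  regs: r0:7,r1:2,r2:4,r3:Add1,r4:Add2
  c8: issue ADD r2<-Add3  regs: r0:7,r1:2,r2:Add3,r3:Add1,r4:Add2
  c9: CDB Add2=14; issue ADD r3<-Add2  regs: r0:7,r1:2,r2:Add3,r3:Add2,r4:14
  c10: CDB Add3=11  regs: r0:7,r1:2,r2:11,r3:Add2,r4:14
  c11: CDB Mul2=100  regs: r0:7,r1:2,r2:11,r3:Add2,r4:14
  c12: -  regs: r0:7,r1:2,r2:11,r3:Add2,r4:14
  c13: CDB Add1=96  regs: r0:7,r1:2,r2:11,r3:Add2,r4:14
  c14: -  regs: r0:7,r1:2,r2:11,r3:Add2,r4:14

STATUS = TAG Add2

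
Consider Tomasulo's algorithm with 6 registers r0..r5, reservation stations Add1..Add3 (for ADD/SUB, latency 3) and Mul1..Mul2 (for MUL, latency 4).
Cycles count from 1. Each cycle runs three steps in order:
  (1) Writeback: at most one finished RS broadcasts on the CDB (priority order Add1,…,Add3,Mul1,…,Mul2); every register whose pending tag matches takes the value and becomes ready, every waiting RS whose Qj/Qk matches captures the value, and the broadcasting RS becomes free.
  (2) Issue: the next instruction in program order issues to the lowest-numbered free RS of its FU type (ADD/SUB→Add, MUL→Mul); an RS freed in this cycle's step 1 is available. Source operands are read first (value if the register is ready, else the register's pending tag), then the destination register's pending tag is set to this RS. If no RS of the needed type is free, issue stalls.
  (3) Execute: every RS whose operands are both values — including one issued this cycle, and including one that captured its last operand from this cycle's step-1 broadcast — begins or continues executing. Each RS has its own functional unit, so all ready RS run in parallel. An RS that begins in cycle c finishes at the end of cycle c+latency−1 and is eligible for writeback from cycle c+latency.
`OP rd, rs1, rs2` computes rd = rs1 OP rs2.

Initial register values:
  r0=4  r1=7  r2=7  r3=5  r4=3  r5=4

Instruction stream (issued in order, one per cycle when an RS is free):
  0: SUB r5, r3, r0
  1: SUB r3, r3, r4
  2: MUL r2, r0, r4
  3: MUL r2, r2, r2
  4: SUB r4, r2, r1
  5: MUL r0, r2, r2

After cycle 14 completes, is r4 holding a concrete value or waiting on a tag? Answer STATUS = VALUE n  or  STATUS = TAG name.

c1: issue SUB r5<-Add1 | r0:4,r1:7,r2:7,r3:5,r4:3,r5:Add1
c2: issue SUB r3<-Add2 | r0:4,r1:7,r2:7,r3:Add2,r4:3,r5:Add1
c3: issue MUL r2<-Mul1 | r0:4,r1:7,r2:Mul1,r3:Add2,r4:3,r5:Add1
c4: CDB Add1=1; issue MUL r2<-Mul2 | r0:4,r1:7,r2:Mul2,r3:Add2,r4:3,r5:1
c5: CDB Add2=2; issue SUB r4<-Add1 | r0:4,r1:7,r2:Mul2,r3:2,r4:Add1,r5:1
c6: stall | r0:4,r1:7,r2:Mul2,r3:2,r4:Add1,r5:1
c7: CDB Mul1=12; issue MUL r0<-Mul1 | r0:Mul1,r1:7,r2:Mul2,r3:2,r4:Add1,r5:1
c8: - | r0:Mul1,r1:7,r2:Mul2,r3:2,r4:Add1,r5:1
c9: - | r0:Mul1,r1:7,r2:Mul2,r3:2,r4:Add1,r5:1
c10: - | r0:Mul1,r1:7,r2:Mul2,r3:2,r4:Add1,r5:1
c11: CDB Mul2=144 | r0:Mul1,r1:7,r2:144,r3:2,r4:Add1,r5:1
c12: - | r0:Mul1,r1:7,r2:144,r3:2,r4:Add1,r5:1
c13: - | r0:Mul1,r1:7,r2:144,r3:2,r4:Add1,r5:1
c14: CDB Add1=137 | r0:Mul1,r1:7,r2:144,r3:2,r4:137,r5:1

STATUS = VALUE 137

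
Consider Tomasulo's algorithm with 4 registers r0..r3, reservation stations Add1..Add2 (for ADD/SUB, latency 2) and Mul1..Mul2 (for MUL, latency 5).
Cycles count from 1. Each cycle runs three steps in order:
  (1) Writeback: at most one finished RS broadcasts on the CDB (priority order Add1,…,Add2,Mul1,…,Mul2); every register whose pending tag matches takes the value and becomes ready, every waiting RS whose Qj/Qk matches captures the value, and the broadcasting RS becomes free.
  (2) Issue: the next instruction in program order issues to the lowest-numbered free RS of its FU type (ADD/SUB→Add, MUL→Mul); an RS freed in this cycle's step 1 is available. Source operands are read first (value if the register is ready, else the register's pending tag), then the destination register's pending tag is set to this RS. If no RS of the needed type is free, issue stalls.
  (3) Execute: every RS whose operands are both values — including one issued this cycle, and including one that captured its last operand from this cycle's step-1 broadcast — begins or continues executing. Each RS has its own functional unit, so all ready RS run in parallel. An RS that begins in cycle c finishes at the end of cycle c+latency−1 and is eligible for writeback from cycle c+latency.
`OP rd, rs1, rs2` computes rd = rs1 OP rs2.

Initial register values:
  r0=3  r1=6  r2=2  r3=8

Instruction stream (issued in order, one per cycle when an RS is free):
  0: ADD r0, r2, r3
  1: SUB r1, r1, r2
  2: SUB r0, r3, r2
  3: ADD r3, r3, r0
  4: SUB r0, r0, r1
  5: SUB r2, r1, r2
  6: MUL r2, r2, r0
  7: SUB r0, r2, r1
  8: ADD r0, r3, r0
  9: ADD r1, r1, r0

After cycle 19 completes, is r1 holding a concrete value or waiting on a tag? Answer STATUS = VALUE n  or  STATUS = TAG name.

STATUS = TAG Add1

cycle 1: issue ADD r0<-Add1 // r0:Add1,r1:6,r2:2,r3:8
cycle 2: issue SUB r1<-Add2 // r0:Add1,r1:Add2,r2:2,r3:8
cycle 3: CDB Add1=10; issue SUB r0<-Add1 // r0:Add1,r1:Add2,r2:2,r3:8
cycle 4: CDB Add2=4; issue ADD r3<-Add2 // r0:Add1,r1:4,r2:2,r3:Add2
cycle 5: CDB Add1=6; issue SUB r0<-Add1 // r0:Add1,r1:4,r2:2,r3:Add2
cycle 6: stall // r0:Add1,r1:4,r2:2,r3:Add2
cycle 7: CDB Add1=2; issue SUB r2<-Add1 // r0:2,r1:4,r2:Add1,r3:Add2
cycle 8: CDB Add2=14; issue MUL r2<-Mul1 // r0:2,r1:4,r2:Mul1,r3:14
cycle 9: CDB Add1=2; issue SUB r0<-Add1 // r0:Add1,r1:4,r2:Mul1,r3:14
cycle 10: issue ADD r0<-Add2 // r0:Add2,r1:4,r2:Mul1,r3:14
cycle 11: stall // r0:Add2,r1:4,r2:Mul1,r3:14
cycle 12: stall // r0:Add2,r1:4,r2:Mul1,r3:14
cycle 13: stall // r0:Add2,r1:4,r2:Mul1,r3:14
cycle 14: CDB Mul1=4; stall // r0:Add2,r1:4,r2:4,r3:14
cycle 15: stall // r0:Add2,r1:4,r2:4,r3:14
cycle 16: CDB Add1=0; issue ADD r1<-Add1 // r0:Add2,r1:Add1,r2:4,r3:14
cycle 17: - // r0:Add2,r1:Add1,r2:4,r3:14
cycle 18: CDB Add2=14 // r0:14,r1:Add1,r2:4,r3:14
cycle 19: - // r0:14,r1:Add1,r2:4,r3:14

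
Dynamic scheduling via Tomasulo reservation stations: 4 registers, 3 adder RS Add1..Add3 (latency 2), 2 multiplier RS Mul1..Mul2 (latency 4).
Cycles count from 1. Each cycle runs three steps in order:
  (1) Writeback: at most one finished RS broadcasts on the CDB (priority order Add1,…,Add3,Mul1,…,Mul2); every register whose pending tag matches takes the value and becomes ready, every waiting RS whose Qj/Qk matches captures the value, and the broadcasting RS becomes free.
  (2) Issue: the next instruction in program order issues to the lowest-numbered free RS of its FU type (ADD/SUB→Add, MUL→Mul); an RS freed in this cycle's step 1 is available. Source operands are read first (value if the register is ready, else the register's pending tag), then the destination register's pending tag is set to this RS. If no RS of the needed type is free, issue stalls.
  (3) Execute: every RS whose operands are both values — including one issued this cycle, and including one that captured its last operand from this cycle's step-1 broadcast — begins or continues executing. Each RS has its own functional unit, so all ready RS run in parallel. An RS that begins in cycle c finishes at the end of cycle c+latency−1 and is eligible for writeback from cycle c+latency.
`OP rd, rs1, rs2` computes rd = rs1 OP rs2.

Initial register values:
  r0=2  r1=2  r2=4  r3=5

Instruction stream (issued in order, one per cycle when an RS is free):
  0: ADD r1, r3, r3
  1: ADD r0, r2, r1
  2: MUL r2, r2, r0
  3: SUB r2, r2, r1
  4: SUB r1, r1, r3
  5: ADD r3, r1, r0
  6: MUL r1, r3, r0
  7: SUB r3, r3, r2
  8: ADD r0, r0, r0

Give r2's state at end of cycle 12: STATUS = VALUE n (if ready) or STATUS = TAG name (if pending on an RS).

cycle 1: issue ADD r1<-Add1 // r0:2,r1:Add1,r2:4,r3:5
cycle 2: issue ADD r0<-Add2 // r0:Add2,r1:Add1,r2:4,r3:5
cycle 3: CDB Add1=10; issue MUL r2<-Mul1 // r0:Add2,r1:10,r2:Mul1,r3:5
cycle 4: issue SUB r2<-Add1 // r0:Add2,r1:10,r2:Add1,r3:5
cycle 5: CDB Add2=14; issue SUB r1<-Add2 // r0:14,r1:Add2,r2:Add1,r3:5
cycle 6: issue ADD r3<-Add3 // r0:14,r1:Add2,r2:Add1,r3:Add3
cycle 7: CDB Add2=5; issue MUL r1<-Mul2 // r0:14,r1:Mul2,r2:Add1,r3:Add3
cycle 8: issue SUB r3<-Add2 // r0:14,r1:Mul2,r2:Add1,r3:Add2
cycle 9: CDB Add3=19; issue ADD r0<-Add3 // r0:Add3,r1:Mul2,r2:Add1,r3:Add2
cycle 10: CDB Mul1=56 // r0:Add3,r1:Mul2,r2:Add1,r3:Add2
cycle 11: CDB Add3=28 // r0:28,r1:Mul2,r2:Add1,r3:Add2
cycle 12: CDB Add1=46 // r0:28,r1:Mul2,r2:46,r3:Add2

STATUS = VALUE 46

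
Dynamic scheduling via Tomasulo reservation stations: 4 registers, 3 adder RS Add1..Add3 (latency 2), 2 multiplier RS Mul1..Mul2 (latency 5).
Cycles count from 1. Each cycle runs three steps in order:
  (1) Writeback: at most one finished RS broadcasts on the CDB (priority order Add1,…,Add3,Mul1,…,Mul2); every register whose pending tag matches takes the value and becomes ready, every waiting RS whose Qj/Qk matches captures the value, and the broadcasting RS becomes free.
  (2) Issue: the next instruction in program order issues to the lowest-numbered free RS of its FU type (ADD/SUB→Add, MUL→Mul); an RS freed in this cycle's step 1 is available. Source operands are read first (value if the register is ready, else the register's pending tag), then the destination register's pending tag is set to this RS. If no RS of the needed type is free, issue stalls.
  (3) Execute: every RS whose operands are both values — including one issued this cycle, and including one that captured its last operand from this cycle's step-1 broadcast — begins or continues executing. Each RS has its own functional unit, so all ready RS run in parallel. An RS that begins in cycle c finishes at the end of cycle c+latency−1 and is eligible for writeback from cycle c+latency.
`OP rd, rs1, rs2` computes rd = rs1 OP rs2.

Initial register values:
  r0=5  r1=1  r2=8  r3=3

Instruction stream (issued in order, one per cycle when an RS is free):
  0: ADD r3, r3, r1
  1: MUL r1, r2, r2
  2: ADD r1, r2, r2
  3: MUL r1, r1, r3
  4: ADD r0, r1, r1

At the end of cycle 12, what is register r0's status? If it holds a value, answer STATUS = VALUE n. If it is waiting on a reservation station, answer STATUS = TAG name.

STATUS = VALUE 128

c1: issue ADD r3<-Add1 | r0:5,r1:1,r2:8,r3:Add1
c2: issue MUL r1<-Mul1 | r0:5,r1:Mul1,r2:8,r3:Add1
c3: CDB Add1=4; issue ADD r1<-Add1 | r0:5,r1:Add1,r2:8,r3:4
c4: issue MUL r1<-Mul2 | r0:5,r1:Mul2,r2:8,r3:4
c5: CDB Add1=16; issue ADD r0<-Add1 | r0:Add1,r1:Mul2,r2:8,r3:4
c6: - | r0:Add1,r1:Mul2,r2:8,r3:4
c7: CDB Mul1=64 | r0:Add1,r1:Mul2,r2:8,r3:4
c8: - | r0:Add1,r1:Mul2,r2:8,r3:4
c9: - | r0:Add1,r1:Mul2,r2:8,r3:4
c10: CDB Mul2=64 | r0:Add1,r1:64,r2:8,r3:4
c11: - | r0:Add1,r1:64,r2:8,r3:4
c12: CDB Add1=128 | r0:128,r1:64,r2:8,r3:4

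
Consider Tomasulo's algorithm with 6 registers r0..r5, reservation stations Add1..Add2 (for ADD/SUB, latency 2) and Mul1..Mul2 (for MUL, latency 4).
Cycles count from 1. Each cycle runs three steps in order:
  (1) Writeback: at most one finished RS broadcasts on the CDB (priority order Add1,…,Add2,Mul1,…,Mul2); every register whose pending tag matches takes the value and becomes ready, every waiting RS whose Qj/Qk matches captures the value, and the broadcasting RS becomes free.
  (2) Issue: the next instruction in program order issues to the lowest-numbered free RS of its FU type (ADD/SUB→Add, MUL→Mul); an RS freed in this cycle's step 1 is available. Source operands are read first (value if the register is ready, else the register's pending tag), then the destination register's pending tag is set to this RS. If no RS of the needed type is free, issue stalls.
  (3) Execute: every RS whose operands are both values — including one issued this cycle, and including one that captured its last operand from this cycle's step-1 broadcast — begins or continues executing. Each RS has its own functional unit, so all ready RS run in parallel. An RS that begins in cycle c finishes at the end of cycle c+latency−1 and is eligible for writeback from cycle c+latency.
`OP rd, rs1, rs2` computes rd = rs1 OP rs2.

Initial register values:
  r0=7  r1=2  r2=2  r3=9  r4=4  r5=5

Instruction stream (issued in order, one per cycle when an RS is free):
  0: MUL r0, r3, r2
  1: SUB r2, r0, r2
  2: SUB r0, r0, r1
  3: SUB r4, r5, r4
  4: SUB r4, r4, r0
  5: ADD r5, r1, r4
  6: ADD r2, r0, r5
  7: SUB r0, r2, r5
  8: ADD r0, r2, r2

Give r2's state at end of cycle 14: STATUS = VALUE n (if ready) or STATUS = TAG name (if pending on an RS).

c1: issue MUL r0<-Mul1 | r0:Mul1,r1:2,r2:2,r3:9,r4:4,r5:5
c2: issue SUB r2<-Add1 | r0:Mul1,r1:2,r2:Add1,r3:9,r4:4,r5:5
c3: issue SUB r0<-Add2 | r0:Add2,r1:2,r2:Add1,r3:9,r4:4,r5:5
c4: stall | r0:Add2,r1:2,r2:Add1,r3:9,r4:4,r5:5
c5: CDB Mul1=18; stall | r0:Add2,r1:2,r2:Add1,r3:9,r4:4,r5:5
c6: stall | r0:Add2,r1:2,r2:Add1,r3:9,r4:4,r5:5
c7: CDB Add1=16; issue SUB r4<-Add1 | r0:Add2,r1:2,r2:16,r3:9,r4:Add1,r5:5
c8: CDB Add2=16; issue SUB r4<-Add2 | r0:16,r1:2,r2:16,r3:9,r4:Add2,r5:5
c9: CDB Add1=1; issue ADD r5<-Add1 | r0:16,r1:2,r2:16,r3:9,r4:Add2,r5:Add1
c10: stall | r0:16,r1:2,r2:16,r3:9,r4:Add2,r5:Add1
c11: CDB Add2=-15; issue ADD r2<-Add2 | r0:16,r1:2,r2:Add2,r3:9,r4:-15,r5:Add1
c12: stall | r0:16,r1:2,r2:Add2,r3:9,r4:-15,r5:Add1
c13: CDB Add1=-13; issue SUB r0<-Add1 | r0:Add1,r1:2,r2:Add2,r3:9,r4:-15,r5:-13
c14: stall | r0:Add1,r1:2,r2:Add2,r3:9,r4:-15,r5:-13

STATUS = TAG Add2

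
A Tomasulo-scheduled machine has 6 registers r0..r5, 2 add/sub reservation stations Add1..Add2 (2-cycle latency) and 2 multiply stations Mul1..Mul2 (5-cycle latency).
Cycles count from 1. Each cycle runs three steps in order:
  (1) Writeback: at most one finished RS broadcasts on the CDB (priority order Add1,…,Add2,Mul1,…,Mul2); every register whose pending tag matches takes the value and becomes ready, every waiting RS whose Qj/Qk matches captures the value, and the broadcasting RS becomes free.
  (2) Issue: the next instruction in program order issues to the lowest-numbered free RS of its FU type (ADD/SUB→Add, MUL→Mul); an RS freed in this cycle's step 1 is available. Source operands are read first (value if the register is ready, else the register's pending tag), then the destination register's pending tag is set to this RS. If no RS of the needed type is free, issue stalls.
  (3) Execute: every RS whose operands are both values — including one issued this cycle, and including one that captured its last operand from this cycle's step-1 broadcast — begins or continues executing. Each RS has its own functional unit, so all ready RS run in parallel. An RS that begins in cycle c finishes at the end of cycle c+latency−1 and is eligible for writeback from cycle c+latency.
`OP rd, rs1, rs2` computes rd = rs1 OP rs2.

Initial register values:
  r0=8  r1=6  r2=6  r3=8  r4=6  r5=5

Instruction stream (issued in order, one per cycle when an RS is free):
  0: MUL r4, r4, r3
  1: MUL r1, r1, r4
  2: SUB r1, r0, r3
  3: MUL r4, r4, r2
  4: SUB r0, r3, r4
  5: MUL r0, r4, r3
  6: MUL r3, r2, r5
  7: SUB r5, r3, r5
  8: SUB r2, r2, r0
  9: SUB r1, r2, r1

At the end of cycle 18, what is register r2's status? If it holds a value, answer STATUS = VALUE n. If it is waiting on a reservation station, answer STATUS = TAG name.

c1: issue MUL r4<-Mul1 | r0:8,r1:6,r2:6,r3:8,r4:Mul1,r5:5
c2: issue MUL r1<-Mul2 | r0:8,r1:Mul2,r2:6,r3:8,r4:Mul1,r5:5
c3: issue SUB r1<-Add1 | r0:8,r1:Add1,r2:6,r3:8,r4:Mul1,r5:5
c4: stall | r0:8,r1:Add1,r2:6,r3:8,r4:Mul1,r5:5
c5: CDB Add1=0; stall | r0:8,r1:0,r2:6,r3:8,r4:Mul1,r5:5
c6: CDB Mul1=48; issue MUL r4<-Mul1 | r0:8,r1:0,r2:6,r3:8,r4:Mul1,r5:5
c7: issue SUB r0<-Add1 | r0:Add1,r1:0,r2:6,r3:8,r4:Mul1,r5:5
c8: stall | r0:Add1,r1:0,r2:6,r3:8,r4:Mul1,r5:5
c9: stall | r0:Add1,r1:0,r2:6,r3:8,r4:Mul1,r5:5
c10: stall | r0:Add1,r1:0,r2:6,r3:8,r4:Mul1,r5:5
c11: CDB Mul1=288; issue MUL r0<-Mul1 | r0:Mul1,r1:0,r2:6,r3:8,r4:288,r5:5
c12: CDB Mul2=288; issue MUL r3<-Mul2 | r0:Mul1,r1:0,r2:6,r3:Mul2,r4:288,r5:5
c13: CDB Add1=-280; issue SUB r5<-Add1 | r0:Mul1,r1:0,r2:6,r3:Mul2,r4:288,r5:Add1
c14: issue SUB r2<-Add2 | r0:Mul1,r1:0,r2:Add2,r3:Mul2,r4:288,r5:Add1
c15: stall | r0:Mul1,r1:0,r2:Add2,r3:Mul2,r4:288,r5:Add1
c16: CDB Mul1=2304; stall | r0:2304,r1:0,r2:Add2,r3:Mul2,r4:288,r5:Add1
c17: CDB Mul2=30; stall | r0:2304,r1:0,r2:Add2,r3:30,r4:288,r5:Add1
c18: CDB Add2=-2298; issue SUB r1<-Add2 | r0:2304,r1:Add2,r2:-2298,r3:30,r4:288,r5:Add1

STATUS = VALUE -2298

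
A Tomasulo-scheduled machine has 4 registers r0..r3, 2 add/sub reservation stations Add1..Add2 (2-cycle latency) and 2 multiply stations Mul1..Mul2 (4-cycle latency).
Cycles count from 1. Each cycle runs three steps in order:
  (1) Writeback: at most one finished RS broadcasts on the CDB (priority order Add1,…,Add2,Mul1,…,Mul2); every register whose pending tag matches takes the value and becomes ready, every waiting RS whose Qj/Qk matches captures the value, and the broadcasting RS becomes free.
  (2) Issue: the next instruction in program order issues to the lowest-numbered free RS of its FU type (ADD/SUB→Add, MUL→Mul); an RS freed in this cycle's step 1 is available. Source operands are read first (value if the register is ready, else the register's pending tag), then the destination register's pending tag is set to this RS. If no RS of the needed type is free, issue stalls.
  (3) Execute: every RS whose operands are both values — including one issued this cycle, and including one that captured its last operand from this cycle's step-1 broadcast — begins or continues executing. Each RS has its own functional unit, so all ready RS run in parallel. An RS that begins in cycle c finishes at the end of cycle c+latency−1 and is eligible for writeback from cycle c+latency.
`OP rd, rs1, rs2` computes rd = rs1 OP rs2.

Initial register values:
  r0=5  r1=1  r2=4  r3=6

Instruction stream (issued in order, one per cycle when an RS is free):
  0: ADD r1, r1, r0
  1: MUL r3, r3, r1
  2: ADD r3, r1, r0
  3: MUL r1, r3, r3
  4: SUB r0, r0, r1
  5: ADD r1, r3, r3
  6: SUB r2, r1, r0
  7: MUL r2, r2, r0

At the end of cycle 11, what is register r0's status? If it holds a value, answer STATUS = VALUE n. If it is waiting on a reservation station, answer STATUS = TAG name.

  c1: issue ADD r1<-Add1  regs: r0:5,r1:Add1,r2:4,r3:6
  c2: issue MUL r3<-Mul1  regs: r0:5,r1:Add1,r2:4,r3:Mul1
  c3: CDB Add1=6; issue ADD r3<-Add1  regs: r0:5,r1:6,r2:4,r3:Add1
  c4: issue MUL r1<-Mul2  regs: r0:5,r1:Mul2,r2:4,r3:Add1
  c5: CDB Add1=11; issue SUB r0<-Add1  regs: r0:Add1,r1:Mul2,r2:4,r3:11
  c6: issue ADD r1<-Add2  regs: r0:Add1,r1:Add2,r2:4,r3:11
  c7: CDB Mul1=36; stall  regs: r0:Add1,r1:Add2,r2:4,r3:11
  c8: CDB Add2=22; issue SUB r2<-Add2  regs: r0:Add1,r1:22,r2:Add2,r3:11
  c9: CDB Mul2=121; issue MUL r2<-Mul1  regs: r0:Add1,r1:22,r2:Mul1,r3:11
  c10: -  regs: r0:Add1,r1:22,r2:Mul1,r3:11
  c11: CDB Add1=-116  regs: r0:-116,r1:22,r2:Mul1,r3:11

STATUS = VALUE -116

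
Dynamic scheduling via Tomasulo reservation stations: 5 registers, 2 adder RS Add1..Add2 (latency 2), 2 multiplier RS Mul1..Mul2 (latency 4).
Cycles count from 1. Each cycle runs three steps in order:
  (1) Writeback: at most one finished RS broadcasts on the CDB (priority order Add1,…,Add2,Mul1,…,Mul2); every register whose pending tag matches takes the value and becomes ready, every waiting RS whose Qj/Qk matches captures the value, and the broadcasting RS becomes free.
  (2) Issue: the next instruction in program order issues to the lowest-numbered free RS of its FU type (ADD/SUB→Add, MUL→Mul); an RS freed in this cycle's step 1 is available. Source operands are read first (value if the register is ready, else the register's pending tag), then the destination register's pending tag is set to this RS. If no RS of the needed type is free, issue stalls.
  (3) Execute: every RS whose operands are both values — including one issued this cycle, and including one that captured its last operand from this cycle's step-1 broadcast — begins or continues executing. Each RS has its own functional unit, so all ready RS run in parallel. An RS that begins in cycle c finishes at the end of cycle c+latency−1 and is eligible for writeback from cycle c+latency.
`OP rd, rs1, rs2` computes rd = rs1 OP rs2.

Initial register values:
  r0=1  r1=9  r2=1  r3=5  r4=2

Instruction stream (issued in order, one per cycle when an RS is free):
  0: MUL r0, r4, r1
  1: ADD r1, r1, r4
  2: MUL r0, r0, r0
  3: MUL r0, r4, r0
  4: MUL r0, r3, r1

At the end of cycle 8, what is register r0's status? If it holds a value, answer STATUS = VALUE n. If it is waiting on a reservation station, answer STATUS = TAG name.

c1: issue MUL r0<-Mul1 | r0:Mul1,r1:9,r2:1,r3:5,r4:2
c2: issue ADD r1<-Add1 | r0:Mul1,r1:Add1,r2:1,r3:5,r4:2
c3: issue MUL r0<-Mul2 | r0:Mul2,r1:Add1,r2:1,r3:5,r4:2
c4: CDB Add1=11; stall | r0:Mul2,r1:11,r2:1,r3:5,r4:2
c5: CDB Mul1=18; issue MUL r0<-Mul1 | r0:Mul1,r1:11,r2:1,r3:5,r4:2
c6: stall | r0:Mul1,r1:11,r2:1,r3:5,r4:2
c7: stall | r0:Mul1,r1:11,r2:1,r3:5,r4:2
c8: stall | r0:Mul1,r1:11,r2:1,r3:5,r4:2

STATUS = TAG Mul1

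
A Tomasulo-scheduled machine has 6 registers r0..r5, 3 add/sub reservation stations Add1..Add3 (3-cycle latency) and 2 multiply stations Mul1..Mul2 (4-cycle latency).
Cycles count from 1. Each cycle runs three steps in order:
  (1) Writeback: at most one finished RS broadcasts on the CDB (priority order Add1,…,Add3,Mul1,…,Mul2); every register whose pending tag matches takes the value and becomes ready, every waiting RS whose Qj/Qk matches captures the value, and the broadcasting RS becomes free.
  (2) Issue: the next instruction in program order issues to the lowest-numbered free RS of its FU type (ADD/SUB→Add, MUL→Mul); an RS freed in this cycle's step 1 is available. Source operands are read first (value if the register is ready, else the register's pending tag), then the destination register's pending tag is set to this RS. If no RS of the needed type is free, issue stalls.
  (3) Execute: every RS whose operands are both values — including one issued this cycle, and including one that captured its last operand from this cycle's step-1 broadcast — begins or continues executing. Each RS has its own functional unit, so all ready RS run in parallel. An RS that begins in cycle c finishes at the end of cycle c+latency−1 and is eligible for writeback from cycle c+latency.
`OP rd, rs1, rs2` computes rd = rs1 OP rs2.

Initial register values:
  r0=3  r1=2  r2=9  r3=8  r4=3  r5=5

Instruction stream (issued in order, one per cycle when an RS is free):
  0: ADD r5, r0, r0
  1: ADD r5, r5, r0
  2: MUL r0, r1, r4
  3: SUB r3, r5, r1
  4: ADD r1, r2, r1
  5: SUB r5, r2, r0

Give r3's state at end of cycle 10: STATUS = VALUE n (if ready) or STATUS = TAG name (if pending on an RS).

STATUS = VALUE 7

  c1: issue ADD r5<-Add1  regs: r0:3,r1:2,r2:9,r3:8,r4:3,r5:Add1
  c2: issue ADD r5<-Add2  regs: r0:3,r1:2,r2:9,r3:8,r4:3,r5:Add2
  c3: issue MUL r0<-Mul1  regs: r0:Mul1,r1:2,r2:9,r3:8,r4:3,r5:Add2
  c4: CDB Add1=6; issue SUB r3<-Add1  regs: r0:Mul1,r1:2,r2:9,r3:Add1,r4:3,r5:Add2
  c5: issue ADD r1<-Add3  regs: r0:Mul1,r1:Add3,r2:9,r3:Add1,r4:3,r5:Add2
  c6: stall  regs: r0:Mul1,r1:Add3,r2:9,r3:Add1,r4:3,r5:Add2
  c7: CDB Add2=9; issue SUB r5<-Add2  regs: r0:Mul1,r1:Add3,r2:9,r3:Add1,r4:3,r5:Add2
  c8: CDB Add3=11  regs: r0:Mul1,r1:11,r2:9,r3:Add1,r4:3,r5:Add2
  c9: CDB Mul1=6  regs: r0:6,r1:11,r2:9,r3:Add1,r4:3,r5:Add2
  c10: CDB Add1=7  regs: r0:6,r1:11,r2:9,r3:7,r4:3,r5:Add2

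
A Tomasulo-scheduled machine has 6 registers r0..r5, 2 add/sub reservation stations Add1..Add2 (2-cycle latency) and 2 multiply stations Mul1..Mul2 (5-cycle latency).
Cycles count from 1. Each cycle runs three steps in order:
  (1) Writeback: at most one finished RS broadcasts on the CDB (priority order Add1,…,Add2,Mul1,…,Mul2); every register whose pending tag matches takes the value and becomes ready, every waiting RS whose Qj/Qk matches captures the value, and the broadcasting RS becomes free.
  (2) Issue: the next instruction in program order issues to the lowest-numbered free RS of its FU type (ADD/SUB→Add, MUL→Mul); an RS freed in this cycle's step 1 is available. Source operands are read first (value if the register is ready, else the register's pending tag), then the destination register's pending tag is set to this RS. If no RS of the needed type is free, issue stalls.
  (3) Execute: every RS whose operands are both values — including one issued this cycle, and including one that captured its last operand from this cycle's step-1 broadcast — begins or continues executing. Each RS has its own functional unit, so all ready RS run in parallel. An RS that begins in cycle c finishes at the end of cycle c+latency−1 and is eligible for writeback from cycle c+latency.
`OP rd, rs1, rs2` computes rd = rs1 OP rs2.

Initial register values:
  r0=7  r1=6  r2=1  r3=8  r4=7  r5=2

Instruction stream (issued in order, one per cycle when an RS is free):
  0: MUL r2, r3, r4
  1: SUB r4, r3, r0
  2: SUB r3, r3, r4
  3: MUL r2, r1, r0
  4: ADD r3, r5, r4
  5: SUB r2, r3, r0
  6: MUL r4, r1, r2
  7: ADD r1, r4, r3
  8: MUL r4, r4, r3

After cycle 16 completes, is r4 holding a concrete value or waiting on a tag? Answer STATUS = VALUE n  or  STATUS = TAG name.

STATUS = TAG Mul2

  c1: issue MUL r2<-Mul1  regs: r0:7,r1:6,r2:Mul1,r3:8,r4:7,r5:2
  c2: issue SUB r4<-Add1  regs: r0:7,r1:6,r2:Mul1,r3:8,r4:Add1,r5:2
  c3: issue SUB r3<-Add2  regs: r0:7,r1:6,r2:Mul1,r3:Add2,r4:Add1,r5:2
  c4: CDB Add1=1; issue MUL r2<-Mul2  regs: r0:7,r1:6,r2:Mul2,r3:Add2,r4:1,r5:2
  c5: issue ADD r3<-Add1  regs: r0:7,r1:6,r2:Mul2,r3:Add1,r4:1,r5:2
  c6: CDB Add2=7; issue SUB r2<-Add2  regs: r0:7,r1:6,r2:Add2,r3:Add1,r4:1,r5:2
  c7: CDB Add1=3; stall  regs: r0:7,r1:6,r2:Add2,r3:3,r4:1,r5:2
  c8: CDB Mul1=56; issue MUL r4<-Mul1  regs: r0:7,r1:6,r2:Add2,r3:3,r4:Mul1,r5:2
  c9: CDB Add2=-4; issue ADD r1<-Add1  regs: r0:7,r1:Add1,r2:-4,r3:3,r4:Mul1,r5:2
  c10: CDB Mul2=42; issue MUL r4<-Mul2  regs: r0:7,r1:Add1,r2:-4,r3:3,r4:Mul2,r5:2
  c11: -  regs: r0:7,r1:Add1,r2:-4,r3:3,r4:Mul2,r5:2
  c12: -  regs: r0:7,r1:Add1,r2:-4,r3:3,r4:Mul2,r5:2
  c13: -  regs: r0:7,r1:Add1,r2:-4,r3:3,r4:Mul2,r5:2
  c14: CDB Mul1=-24  regs: r0:7,r1:Add1,r2:-4,r3:3,r4:Mul2,r5:2
  c15: -  regs: r0:7,r1:Add1,r2:-4,r3:3,r4:Mul2,r5:2
  c16: CDB Add1=-21  regs: r0:7,r1:-21,r2:-4,r3:3,r4:Mul2,r5:2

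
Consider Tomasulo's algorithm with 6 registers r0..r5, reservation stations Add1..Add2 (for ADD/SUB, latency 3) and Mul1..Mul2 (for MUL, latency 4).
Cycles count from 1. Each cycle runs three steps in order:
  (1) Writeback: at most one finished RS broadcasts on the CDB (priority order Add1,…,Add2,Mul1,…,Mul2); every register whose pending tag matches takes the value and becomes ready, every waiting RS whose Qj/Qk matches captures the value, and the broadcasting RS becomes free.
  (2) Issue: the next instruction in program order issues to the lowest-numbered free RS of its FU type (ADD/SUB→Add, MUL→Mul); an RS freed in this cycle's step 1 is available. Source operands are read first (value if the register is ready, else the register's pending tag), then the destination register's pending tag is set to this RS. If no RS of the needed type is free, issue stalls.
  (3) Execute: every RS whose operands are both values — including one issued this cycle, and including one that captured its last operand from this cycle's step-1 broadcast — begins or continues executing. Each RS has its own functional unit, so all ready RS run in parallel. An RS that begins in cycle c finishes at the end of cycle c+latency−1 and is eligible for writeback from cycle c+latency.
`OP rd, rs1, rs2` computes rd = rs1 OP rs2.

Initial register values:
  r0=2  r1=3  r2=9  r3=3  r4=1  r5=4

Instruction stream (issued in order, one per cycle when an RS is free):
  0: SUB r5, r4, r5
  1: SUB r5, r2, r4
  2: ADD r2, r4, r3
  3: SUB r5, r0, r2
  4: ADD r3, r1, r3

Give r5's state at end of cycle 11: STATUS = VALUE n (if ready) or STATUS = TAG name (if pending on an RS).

STATUS = VALUE -2

c1: issue SUB r5<-Add1 | r0:2,r1:3,r2:9,r3:3,r4:1,r5:Add1
c2: issue SUB r5<-Add2 | r0:2,r1:3,r2:9,r3:3,r4:1,r5:Add2
c3: stall | r0:2,r1:3,r2:9,r3:3,r4:1,r5:Add2
c4: CDB Add1=-3; issue ADD r2<-Add1 | r0:2,r1:3,r2:Add1,r3:3,r4:1,r5:Add2
c5: CDB Add2=8; issue SUB r5<-Add2 | r0:2,r1:3,r2:Add1,r3:3,r4:1,r5:Add2
c6: stall | r0:2,r1:3,r2:Add1,r3:3,r4:1,r5:Add2
c7: CDB Add1=4; issue ADD r3<-Add1 | r0:2,r1:3,r2:4,r3:Add1,r4:1,r5:Add2
c8: - | r0:2,r1:3,r2:4,r3:Add1,r4:1,r5:Add2
c9: - | r0:2,r1:3,r2:4,r3:Add1,r4:1,r5:Add2
c10: CDB Add1=6 | r0:2,r1:3,r2:4,r3:6,r4:1,r5:Add2
c11: CDB Add2=-2 | r0:2,r1:3,r2:4,r3:6,r4:1,r5:-2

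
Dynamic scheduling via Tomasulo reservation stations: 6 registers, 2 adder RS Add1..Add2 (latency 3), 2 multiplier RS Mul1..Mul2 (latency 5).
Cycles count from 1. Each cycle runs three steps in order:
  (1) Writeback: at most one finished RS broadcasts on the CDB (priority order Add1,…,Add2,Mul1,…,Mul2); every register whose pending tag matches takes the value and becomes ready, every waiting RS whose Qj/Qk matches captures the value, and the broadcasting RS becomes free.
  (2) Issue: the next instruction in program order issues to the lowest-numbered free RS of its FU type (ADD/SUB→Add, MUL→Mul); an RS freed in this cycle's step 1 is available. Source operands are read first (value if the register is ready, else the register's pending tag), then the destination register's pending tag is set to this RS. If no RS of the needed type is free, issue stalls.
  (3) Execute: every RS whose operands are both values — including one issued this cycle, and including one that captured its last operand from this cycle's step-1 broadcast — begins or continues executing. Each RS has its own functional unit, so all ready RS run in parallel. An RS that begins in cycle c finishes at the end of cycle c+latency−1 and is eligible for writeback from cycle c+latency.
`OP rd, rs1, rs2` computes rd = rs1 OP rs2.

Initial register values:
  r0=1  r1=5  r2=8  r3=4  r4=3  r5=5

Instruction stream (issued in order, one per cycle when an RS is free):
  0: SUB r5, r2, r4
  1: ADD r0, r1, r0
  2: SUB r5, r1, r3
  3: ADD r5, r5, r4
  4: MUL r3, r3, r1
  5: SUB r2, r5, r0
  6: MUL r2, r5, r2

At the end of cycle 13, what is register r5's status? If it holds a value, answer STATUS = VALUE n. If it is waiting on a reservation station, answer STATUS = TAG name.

cycle 1: issue SUB r5<-Add1 // r0:1,r1:5,r2:8,r3:4,r4:3,r5:Add1
cycle 2: issue ADD r0<-Add2 // r0:Add2,r1:5,r2:8,r3:4,r4:3,r5:Add1
cycle 3: stall // r0:Add2,r1:5,r2:8,r3:4,r4:3,r5:Add1
cycle 4: CDB Add1=5; issue SUB r5<-Add1 // r0:Add2,r1:5,r2:8,r3:4,r4:3,r5:Add1
cycle 5: CDB Add2=6; issue ADD r5<-Add2 // r0:6,r1:5,r2:8,r3:4,r4:3,r5:Add2
cycle 6: issue MUL r3<-Mul1 // r0:6,r1:5,r2:8,r3:Mul1,r4:3,r5:Add2
cycle 7: CDB Add1=1; issue SUB r2<-Add1 // r0:6,r1:5,r2:Add1,r3:Mul1,r4:3,r5:Add2
cycle 8: issue MUL r2<-Mul2 // r0:6,r1:5,r2:Mul2,r3:Mul1,r4:3,r5:Add2
cycle 9: - // r0:6,r1:5,r2:Mul2,r3:Mul1,r4:3,r5:Add2
cycle 10: CDB Add2=4 // r0:6,r1:5,r2:Mul2,r3:Mul1,r4:3,r5:4
cycle 11: CDB Mul1=20 // r0:6,r1:5,r2:Mul2,r3:20,r4:3,r5:4
cycle 12: - // r0:6,r1:5,r2:Mul2,r3:20,r4:3,r5:4
cycle 13: CDB Add1=-2 // r0:6,r1:5,r2:Mul2,r3:20,r4:3,r5:4

STATUS = VALUE 4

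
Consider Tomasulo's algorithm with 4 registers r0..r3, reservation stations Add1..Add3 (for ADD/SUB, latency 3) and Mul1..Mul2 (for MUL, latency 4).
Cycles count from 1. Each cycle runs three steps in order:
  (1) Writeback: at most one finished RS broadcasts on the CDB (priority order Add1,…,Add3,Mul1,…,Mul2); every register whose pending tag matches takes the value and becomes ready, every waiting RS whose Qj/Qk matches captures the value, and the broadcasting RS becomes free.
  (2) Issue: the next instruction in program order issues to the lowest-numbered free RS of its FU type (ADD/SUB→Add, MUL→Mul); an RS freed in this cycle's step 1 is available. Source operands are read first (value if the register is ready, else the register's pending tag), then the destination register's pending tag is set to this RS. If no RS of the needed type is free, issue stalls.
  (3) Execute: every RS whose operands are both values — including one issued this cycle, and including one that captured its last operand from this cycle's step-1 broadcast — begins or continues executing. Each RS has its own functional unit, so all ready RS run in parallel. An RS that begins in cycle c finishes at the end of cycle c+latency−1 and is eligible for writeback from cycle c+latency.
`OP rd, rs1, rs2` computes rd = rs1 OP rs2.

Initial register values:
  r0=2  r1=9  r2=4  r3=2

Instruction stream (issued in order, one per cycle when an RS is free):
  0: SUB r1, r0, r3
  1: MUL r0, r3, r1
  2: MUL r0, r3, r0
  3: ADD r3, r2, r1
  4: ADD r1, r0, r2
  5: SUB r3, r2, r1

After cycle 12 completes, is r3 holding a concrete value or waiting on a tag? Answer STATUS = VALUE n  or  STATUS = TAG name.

STATUS = TAG Add3

c1: issue SUB r1<-Add1 | r0:2,r1:Add1,r2:4,r3:2
c2: issue MUL r0<-Mul1 | r0:Mul1,r1:Add1,r2:4,r3:2
c3: issue MUL r0<-Mul2 | r0:Mul2,r1:Add1,r2:4,r3:2
c4: CDB Add1=0; issue ADD r3<-Add1 | r0:Mul2,r1:0,r2:4,r3:Add1
c5: issue ADD r1<-Add2 | r0:Mul2,r1:Add2,r2:4,r3:Add1
c6: issue SUB r3<-Add3 | r0:Mul2,r1:Add2,r2:4,r3:Add3
c7: CDB Add1=4 | r0:Mul2,r1:Add2,r2:4,r3:Add3
c8: CDB Mul1=0 | r0:Mul2,r1:Add2,r2:4,r3:Add3
c9: - | r0:Mul2,r1:Add2,r2:4,r3:Add3
c10: - | r0:Mul2,r1:Add2,r2:4,r3:Add3
c11: - | r0:Mul2,r1:Add2,r2:4,r3:Add3
c12: CDB Mul2=0 | r0:0,r1:Add2,r2:4,r3:Add3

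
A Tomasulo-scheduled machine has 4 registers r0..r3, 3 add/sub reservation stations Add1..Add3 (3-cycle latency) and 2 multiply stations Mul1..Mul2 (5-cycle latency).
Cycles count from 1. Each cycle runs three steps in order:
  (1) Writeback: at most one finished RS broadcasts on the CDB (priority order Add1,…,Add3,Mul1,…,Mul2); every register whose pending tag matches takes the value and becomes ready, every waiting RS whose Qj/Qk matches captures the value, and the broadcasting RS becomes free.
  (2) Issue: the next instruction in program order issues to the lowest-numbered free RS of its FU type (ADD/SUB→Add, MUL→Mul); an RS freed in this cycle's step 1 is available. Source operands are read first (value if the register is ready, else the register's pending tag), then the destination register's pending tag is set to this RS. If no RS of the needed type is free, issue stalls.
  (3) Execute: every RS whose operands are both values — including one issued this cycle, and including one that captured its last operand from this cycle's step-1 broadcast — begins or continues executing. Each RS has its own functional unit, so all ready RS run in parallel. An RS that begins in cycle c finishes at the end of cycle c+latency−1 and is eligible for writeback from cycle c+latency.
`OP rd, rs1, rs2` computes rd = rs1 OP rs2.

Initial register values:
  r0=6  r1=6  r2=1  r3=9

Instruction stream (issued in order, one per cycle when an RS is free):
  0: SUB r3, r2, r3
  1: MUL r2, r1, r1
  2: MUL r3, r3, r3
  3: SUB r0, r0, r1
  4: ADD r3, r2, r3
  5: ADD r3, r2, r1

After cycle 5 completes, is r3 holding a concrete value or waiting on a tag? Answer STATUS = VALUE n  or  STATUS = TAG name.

cycle 1: issue SUB r3<-Add1 // r0:6,r1:6,r2:1,r3:Add1
cycle 2: issue MUL r2<-Mul1 // r0:6,r1:6,r2:Mul1,r3:Add1
cycle 3: issue MUL r3<-Mul2 // r0:6,r1:6,r2:Mul1,r3:Mul2
cycle 4: CDB Add1=-8; issue SUB r0<-Add1 // r0:Add1,r1:6,r2:Mul1,r3:Mul2
cycle 5: issue ADD r3<-Add2 // r0:Add1,r1:6,r2:Mul1,r3:Add2

STATUS = TAG Add2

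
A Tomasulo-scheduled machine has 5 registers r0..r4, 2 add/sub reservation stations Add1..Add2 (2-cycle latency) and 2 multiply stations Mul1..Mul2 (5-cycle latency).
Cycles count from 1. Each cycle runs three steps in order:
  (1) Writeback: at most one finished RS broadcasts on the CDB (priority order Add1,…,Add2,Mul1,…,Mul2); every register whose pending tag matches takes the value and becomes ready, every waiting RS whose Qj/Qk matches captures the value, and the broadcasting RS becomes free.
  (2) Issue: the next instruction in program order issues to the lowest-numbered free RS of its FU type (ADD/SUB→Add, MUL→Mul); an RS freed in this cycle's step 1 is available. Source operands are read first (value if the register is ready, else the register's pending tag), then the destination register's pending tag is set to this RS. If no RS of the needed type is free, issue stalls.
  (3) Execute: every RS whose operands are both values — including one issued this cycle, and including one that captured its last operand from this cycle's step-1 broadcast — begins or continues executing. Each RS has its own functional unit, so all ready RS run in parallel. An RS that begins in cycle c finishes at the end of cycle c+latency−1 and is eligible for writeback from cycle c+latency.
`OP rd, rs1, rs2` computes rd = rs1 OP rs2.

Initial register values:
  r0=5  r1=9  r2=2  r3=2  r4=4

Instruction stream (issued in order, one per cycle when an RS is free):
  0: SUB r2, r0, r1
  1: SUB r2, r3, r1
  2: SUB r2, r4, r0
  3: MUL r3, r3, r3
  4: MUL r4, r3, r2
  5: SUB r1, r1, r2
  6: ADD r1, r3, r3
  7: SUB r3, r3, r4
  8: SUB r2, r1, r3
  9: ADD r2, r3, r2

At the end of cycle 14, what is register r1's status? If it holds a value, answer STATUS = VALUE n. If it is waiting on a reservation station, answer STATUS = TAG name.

c1: issue SUB r2<-Add1 | r0:5,r1:9,r2:Add1,r3:2,r4:4
c2: issue SUB r2<-Add2 | r0:5,r1:9,r2:Add2,r3:2,r4:4
c3: CDB Add1=-4; issue SUB r2<-Add1 | r0:5,r1:9,r2:Add1,r3:2,r4:4
c4: CDB Add2=-7; issue MUL r3<-Mul1 | r0:5,r1:9,r2:Add1,r3:Mul1,r4:4
c5: CDB Add1=-1; issue MUL r4<-Mul2 | r0:5,r1:9,r2:-1,r3:Mul1,r4:Mul2
c6: issue SUB r1<-Add1 | r0:5,r1:Add1,r2:-1,r3:Mul1,r4:Mul2
c7: issue ADD r1<-Add2 | r0:5,r1:Add2,r2:-1,r3:Mul1,r4:Mul2
c8: CDB Add1=10; issue SUB r3<-Add1 | r0:5,r1:Add2,r2:-1,r3:Add1,r4:Mul2
c9: CDB Mul1=4; stall | r0:5,r1:Add2,r2:-1,r3:Add1,r4:Mul2
c10: stall | r0:5,r1:Add2,r2:-1,r3:Add1,r4:Mul2
c11: CDB Add2=8; issue SUB r2<-Add2 | r0:5,r1:8,r2:Add2,r3:Add1,r4:Mul2
c12: stall | r0:5,r1:8,r2:Add2,r3:Add1,r4:Mul2
c13: stall | r0:5,r1:8,r2:Add2,r3:Add1,r4:Mul2
c14: CDB Mul2=-4; stall | r0:5,r1:8,r2:Add2,r3:Add1,r4:-4

STATUS = VALUE 8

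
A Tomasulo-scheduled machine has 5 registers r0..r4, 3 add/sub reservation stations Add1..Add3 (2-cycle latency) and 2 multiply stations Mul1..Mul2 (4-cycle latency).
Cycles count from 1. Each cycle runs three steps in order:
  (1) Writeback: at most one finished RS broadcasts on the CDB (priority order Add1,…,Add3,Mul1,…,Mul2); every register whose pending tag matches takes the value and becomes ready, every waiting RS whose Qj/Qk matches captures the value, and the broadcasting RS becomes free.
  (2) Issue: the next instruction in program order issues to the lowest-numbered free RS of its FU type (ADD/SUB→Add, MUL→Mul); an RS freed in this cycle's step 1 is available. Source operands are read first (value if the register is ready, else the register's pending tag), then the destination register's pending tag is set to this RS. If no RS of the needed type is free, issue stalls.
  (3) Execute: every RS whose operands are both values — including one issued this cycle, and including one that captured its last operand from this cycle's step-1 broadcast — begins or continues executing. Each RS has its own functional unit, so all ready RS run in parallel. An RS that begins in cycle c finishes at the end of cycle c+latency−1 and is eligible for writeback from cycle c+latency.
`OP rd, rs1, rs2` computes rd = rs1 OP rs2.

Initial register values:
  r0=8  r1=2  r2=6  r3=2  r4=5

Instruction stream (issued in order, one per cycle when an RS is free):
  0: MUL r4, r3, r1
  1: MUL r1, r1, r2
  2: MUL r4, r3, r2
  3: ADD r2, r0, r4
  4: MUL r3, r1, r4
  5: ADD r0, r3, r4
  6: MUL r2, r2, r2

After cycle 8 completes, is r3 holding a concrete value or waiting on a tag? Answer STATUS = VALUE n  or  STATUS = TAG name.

  c1: issue MUL r4<-Mul1  regs: r0:8,r1:2,r2:6,r3:2,r4:Mul1
  c2: issue MUL r1<-Mul2  regs: r0:8,r1:Mul2,r2:6,r3:2,r4:Mul1
  c3: stall  regs: r0:8,r1:Mul2,r2:6,r3:2,r4:Mul1
  c4: stall  regs: r0:8,r1:Mul2,r2:6,r3:2,r4:Mul1
  c5: CDB Mul1=4; issue MUL r4<-Mul1  regs: r0:8,r1:Mul2,r2:6,r3:2,r4:Mul1
  c6: CDB Mul2=12; issue ADD r2<-Add1  regs: r0:8,r1:12,r2:Add1,r3:2,r4:Mul1
  c7: issue MUL r3<-Mul2  regs: r0:8,r1:12,r2:Add1,r3:Mul2,r4:Mul1
  c8: issue ADD r0<-Add2  regs: r0:Add2,r1:12,r2:Add1,r3:Mul2,r4:Mul1

STATUS = TAG Mul2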